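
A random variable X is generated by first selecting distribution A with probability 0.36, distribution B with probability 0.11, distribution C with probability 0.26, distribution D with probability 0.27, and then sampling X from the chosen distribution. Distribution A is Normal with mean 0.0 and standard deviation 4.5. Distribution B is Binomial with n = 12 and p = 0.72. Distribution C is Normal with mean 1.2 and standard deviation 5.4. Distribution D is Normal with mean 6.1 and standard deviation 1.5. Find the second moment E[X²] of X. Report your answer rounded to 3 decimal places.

For each component E[X²] = Var + (mean)², giving A: 20.25; B: 77.0688; C: 30.6; D: 39.46.
Overall E[X²] = 0.36·20.25 + 0.11·77.0688 + 0.26·30.6 + 0.27·39.46 = 34.3778.

34.378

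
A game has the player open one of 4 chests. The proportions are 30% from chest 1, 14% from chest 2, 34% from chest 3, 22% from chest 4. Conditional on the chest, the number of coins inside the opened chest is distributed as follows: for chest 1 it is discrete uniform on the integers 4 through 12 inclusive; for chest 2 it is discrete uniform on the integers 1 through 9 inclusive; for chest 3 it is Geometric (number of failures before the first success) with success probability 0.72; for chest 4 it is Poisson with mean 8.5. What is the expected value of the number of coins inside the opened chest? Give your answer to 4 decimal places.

Component means — 1: 8; 2: 5; 3: 0.388889; 4: 8.5.
E[X] = 0.3·8 + 0.14·5 + 0.34·0.388889 + 0.22·8.5 = 5.10222.

5.1022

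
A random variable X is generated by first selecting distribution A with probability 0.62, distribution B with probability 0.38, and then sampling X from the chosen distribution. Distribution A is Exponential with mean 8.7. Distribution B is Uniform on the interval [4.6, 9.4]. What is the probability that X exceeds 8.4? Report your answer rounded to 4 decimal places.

Conditional on each component, P(X > 8.4): A: 0.380786; B: 0.208333.
By total probability, P(X > 8.4) = 0.62·0.380786 + 0.38·0.208333 = 0.315254.

0.3153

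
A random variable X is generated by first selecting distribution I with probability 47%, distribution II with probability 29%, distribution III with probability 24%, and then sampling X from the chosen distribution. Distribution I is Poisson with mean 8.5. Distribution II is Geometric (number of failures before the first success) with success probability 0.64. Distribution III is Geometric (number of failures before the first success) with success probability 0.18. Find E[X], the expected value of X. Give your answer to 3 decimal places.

5.251

Component means — I: 8.5; II: 0.5625; III: 4.55556.
E[X] = 0.47·8.5 + 0.29·0.5625 + 0.24·4.55556 = 5.25146.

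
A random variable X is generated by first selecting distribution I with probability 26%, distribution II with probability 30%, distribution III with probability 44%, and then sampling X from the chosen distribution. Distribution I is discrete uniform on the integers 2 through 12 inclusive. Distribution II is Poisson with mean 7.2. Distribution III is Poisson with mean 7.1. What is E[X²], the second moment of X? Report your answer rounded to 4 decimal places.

For each component E[X²] = Var + (mean)², giving I: 59; II: 59.04; III: 57.51.
Overall E[X²] = 0.26·59 + 0.3·59.04 + 0.44·57.51 = 58.3564.

58.3564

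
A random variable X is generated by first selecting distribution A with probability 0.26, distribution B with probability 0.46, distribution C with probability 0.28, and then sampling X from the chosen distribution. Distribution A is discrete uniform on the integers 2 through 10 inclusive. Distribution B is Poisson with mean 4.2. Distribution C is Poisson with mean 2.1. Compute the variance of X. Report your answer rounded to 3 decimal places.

6.316

Per component, A: μ=6, E[X²]=42.6667; B: μ=4.2, E[X²]=21.84; C: μ=2.1, E[X²]=6.51.
E[X] = 0.26·6 + 0.46·4.2 + 0.28·2.1 = 4.08.
E[X²] = 0.26·42.6667 + 0.46·21.84 + 0.28·6.51 = 22.9625.
Var(X) = E[X²] − (E[X])² = 22.9625 − 16.6464 = 6.31613.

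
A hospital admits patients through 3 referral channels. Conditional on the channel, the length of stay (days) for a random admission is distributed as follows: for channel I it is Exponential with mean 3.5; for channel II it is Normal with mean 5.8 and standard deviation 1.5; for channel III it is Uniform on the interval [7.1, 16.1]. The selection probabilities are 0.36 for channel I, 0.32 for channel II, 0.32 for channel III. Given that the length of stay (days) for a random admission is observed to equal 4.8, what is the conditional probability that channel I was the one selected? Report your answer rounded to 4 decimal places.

Likelihoods f(4.8 | ·): I: 0.0724983; II: 0.212965; III: 0.
Posterior ∝ prior × likelihood. Numerator for I: 0.36·0.0724983 = 0.0260994.
Normalizing constant: 0.36·0.0724983 + 0.32·0.212965 + 0.32·0 = 0.0942483.
P(I | observation) = 0.0260994 / 0.0942483 = 0.276922.

0.2769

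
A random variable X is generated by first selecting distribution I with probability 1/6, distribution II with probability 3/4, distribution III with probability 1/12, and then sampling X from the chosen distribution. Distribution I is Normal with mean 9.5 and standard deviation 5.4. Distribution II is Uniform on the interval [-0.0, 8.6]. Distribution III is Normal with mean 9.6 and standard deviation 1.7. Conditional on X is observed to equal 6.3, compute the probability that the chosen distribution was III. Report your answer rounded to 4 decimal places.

Likelihoods f(6.3 | ·): I: 0.0619814; II: 0.116279; III: 0.0356627.
Posterior ∝ prior × likelihood. Numerator for III: 0.0833333·0.0356627 = 0.00297189.
Normalizing constant: 0.166667·0.0619814 + 0.75·0.116279 + 0.0833333·0.0356627 = 0.100511.
P(III | observation) = 0.00297189 / 0.100511 = 0.0295677.

0.0296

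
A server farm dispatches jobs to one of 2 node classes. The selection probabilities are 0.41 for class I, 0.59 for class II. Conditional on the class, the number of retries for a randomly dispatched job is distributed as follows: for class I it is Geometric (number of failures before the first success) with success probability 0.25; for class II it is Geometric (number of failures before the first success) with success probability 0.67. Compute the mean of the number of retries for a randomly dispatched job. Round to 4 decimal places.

1.5206

Component means — I: 3; II: 0.492537.
E[X] = 0.41·3 + 0.59·0.492537 = 1.5206.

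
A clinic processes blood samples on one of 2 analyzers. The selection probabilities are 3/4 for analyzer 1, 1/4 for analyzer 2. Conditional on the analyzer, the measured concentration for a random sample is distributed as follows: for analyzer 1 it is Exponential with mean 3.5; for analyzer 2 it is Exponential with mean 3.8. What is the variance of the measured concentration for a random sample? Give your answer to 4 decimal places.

Per component, 1: μ=3.5, E[X²]=24.5; 2: μ=3.8, E[X²]=28.88.
E[X] = 0.75·3.5 + 0.25·3.8 = 3.575.
E[X²] = 0.75·24.5 + 0.25·28.88 = 25.595.
Var(X) = E[X²] − (E[X])² = 25.595 − 12.7806 = 12.8144.

12.8144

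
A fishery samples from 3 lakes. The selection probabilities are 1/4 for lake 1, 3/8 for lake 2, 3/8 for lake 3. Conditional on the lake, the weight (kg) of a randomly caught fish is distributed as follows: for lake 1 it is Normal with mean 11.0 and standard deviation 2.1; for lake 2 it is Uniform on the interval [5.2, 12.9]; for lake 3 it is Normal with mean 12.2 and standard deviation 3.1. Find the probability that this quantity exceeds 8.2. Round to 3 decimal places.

0.794

Conditional on each lake, P(X > 8.2): 1: 0.908789; 2: 0.61039; 3: 0.901531.
By total probability, P(X > 8.2) = 0.25·0.908789 + 0.375·0.61039 + 0.375·0.901531 = 0.794167.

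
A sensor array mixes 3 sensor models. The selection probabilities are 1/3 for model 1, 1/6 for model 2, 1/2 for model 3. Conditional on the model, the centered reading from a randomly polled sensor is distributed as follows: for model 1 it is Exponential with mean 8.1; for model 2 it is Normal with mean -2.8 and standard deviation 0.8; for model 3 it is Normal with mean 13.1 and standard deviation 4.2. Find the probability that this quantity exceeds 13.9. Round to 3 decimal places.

0.272

Conditional on each model, P(X > 13.9): 1: 0.179775; 2: 0; 3: 0.424468.
By total probability, P(X > 13.9) = 0.333333·0.179775 + 0.166667·0 + 0.5·0.424468 = 0.272159.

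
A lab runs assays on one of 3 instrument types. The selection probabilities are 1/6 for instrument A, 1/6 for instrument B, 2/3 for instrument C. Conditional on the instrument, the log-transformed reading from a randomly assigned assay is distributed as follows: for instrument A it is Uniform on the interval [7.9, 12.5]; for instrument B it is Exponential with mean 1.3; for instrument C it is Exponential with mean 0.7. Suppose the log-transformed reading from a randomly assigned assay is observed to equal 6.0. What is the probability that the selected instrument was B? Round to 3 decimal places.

0.876

Likelihoods f(6.0 | ·): A: 0; B: 0.00761414; C: 0.000270631.
Posterior ∝ prior × likelihood. Numerator for B: 0.166667·0.00761414 = 0.00126902.
Normalizing constant: 0.166667·0 + 0.166667·0.00761414 + 0.666667·0.000270631 = 0.00144944.
P(B | observation) = 0.00126902 / 0.00144944 = 0.875524.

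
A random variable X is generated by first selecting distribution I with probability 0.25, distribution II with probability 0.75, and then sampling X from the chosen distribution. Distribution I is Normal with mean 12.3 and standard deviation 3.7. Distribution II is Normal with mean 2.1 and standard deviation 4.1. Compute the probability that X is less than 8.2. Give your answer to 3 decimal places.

Conditional on each component, P(X < 8.2): I: 0.133908; II: 0.931599.
By total probability, P(X < 8.2) = 0.25·0.133908 + 0.75·0.931599 = 0.732176.

0.732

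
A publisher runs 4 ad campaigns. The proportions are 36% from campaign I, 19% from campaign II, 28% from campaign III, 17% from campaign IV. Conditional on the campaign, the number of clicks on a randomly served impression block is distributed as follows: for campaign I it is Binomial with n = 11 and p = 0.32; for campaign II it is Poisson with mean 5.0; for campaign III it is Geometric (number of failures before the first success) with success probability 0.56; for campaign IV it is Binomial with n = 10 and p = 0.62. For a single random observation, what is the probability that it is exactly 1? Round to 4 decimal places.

0.1024

Conditional on each campaign, P(X = 1): I: 0.0744101; II: 0.0336897; III: 0.2464; IV: 0.00102434.
By total probability, P(X = 1) = 0.36·0.0744101 + 0.19·0.0336897 + 0.28·0.2464 + 0.17·0.00102434 = 0.102355.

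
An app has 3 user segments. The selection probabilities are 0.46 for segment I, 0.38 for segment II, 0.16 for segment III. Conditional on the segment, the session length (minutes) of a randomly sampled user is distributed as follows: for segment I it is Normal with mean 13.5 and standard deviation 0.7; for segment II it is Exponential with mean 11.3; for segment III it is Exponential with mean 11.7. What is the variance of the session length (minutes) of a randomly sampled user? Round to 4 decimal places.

Per component, I: μ=13.5, E[X²]=182.74; II: μ=11.3, E[X²]=255.38; III: μ=11.7, E[X²]=273.78.
E[X] = 0.46·13.5 + 0.38·11.3 + 0.16·11.7 = 12.376.
E[X²] = 0.46·182.74 + 0.38·255.38 + 0.16·273.78 = 224.91.
Var(X) = E[X²] − (E[X])² = 224.91 − 153.165 = 71.7442.

71.7442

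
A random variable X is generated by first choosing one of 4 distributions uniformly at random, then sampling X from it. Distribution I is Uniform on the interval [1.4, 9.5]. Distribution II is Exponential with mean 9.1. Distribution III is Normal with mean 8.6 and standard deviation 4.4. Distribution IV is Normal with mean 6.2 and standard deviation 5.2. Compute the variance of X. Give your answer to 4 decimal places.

36.0586

Per component, I: μ=5.45, E[X²]=35.17; II: μ=9.1, E[X²]=165.62; III: μ=8.6, E[X²]=93.32; IV: μ=6.2, E[X²]=65.48.
E[X] = 0.25·5.45 + 0.25·9.1 + 0.25·8.6 + 0.25·6.2 = 7.3375.
E[X²] = 0.25·35.17 + 0.25·165.62 + 0.25·93.32 + 0.25·65.48 = 89.8975.
Var(X) = E[X²] − (E[X])² = 89.8975 − 53.8389 = 36.0586.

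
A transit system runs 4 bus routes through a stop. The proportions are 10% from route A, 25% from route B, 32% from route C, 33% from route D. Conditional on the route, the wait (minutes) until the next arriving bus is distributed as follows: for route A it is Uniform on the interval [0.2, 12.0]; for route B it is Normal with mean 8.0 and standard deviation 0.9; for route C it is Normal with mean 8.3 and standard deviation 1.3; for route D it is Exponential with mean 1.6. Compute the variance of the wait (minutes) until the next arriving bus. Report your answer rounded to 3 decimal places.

11.789

Per component, A: μ=6.1, E[X²]=48.8133; B: μ=8, E[X²]=64.81; C: μ=8.3, E[X²]=70.58; D: μ=1.6, E[X²]=5.12.
E[X] = 0.1·6.1 + 0.25·8 + 0.32·8.3 + 0.33·1.6 = 5.794.
E[X²] = 0.1·48.8133 + 0.25·64.81 + 0.32·70.58 + 0.33·5.12 = 45.359.
Var(X) = E[X²] − (E[X])² = 45.359 − 33.5704 = 11.7886.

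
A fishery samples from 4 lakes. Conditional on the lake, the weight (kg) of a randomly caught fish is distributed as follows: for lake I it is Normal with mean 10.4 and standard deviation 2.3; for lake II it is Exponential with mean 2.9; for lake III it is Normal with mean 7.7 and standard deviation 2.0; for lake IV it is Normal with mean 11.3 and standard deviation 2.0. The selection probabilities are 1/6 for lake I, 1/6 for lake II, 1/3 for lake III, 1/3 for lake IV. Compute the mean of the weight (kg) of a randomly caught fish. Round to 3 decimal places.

Component means — I: 10.4; II: 2.9; III: 7.7; IV: 11.3.
E[X] = 0.166667·10.4 + 0.166667·2.9 + 0.333333·7.7 + 0.333333·11.3 = 8.55.

8.550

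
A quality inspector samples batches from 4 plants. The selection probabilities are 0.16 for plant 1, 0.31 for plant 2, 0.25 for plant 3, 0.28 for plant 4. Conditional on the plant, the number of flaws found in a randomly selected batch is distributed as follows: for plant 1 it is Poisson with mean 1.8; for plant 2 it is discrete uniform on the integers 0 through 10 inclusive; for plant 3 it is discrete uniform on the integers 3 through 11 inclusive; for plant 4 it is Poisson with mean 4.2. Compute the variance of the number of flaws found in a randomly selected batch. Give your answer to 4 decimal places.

Per component, 1: μ=1.8, E[X²]=5.04; 2: μ=5, E[X²]=35; 3: μ=7, E[X²]=55.6667; 4: μ=4.2, E[X²]=21.84.
E[X] = 0.16·1.8 + 0.31·5 + 0.25·7 + 0.28·4.2 = 4.764.
E[X²] = 0.16·5.04 + 0.31·35 + 0.25·55.6667 + 0.28·21.84 = 31.6883.
Var(X) = E[X²] − (E[X])² = 31.6883 − 22.6957 = 8.99257.

8.9926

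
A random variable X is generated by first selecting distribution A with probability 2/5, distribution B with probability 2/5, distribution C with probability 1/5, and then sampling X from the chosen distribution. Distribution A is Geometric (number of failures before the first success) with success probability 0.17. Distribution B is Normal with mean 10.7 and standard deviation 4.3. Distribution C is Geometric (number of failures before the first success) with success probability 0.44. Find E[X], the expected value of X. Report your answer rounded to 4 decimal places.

6.4875

Component means — A: 4.88235; B: 10.7; C: 1.27273.
E[X] = 0.4·4.88235 + 0.4·10.7 + 0.2·1.27273 = 6.48749.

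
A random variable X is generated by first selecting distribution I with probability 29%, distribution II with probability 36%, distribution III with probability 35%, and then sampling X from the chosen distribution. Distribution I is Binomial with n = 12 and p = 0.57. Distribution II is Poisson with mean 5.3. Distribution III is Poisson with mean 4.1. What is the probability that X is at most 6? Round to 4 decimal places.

Conditional on each component, P(X ≤ 6): I: 0.416716; II: 0.717134; III: 0.878648.
By total probability, P(X ≤ 6) = 0.29·0.416716 + 0.36·0.717134 + 0.35·0.878648 = 0.686543.

0.6865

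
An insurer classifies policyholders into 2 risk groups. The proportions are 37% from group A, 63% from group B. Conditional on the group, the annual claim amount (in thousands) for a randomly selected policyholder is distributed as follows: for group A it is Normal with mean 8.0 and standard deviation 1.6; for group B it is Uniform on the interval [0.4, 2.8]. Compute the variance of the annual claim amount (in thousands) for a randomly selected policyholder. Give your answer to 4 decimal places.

Per component, A: μ=8, E[X²]=66.56; B: μ=1.6, E[X²]=3.04.
E[X] = 0.37·8 + 0.63·1.6 = 3.968.
E[X²] = 0.37·66.56 + 0.63·3.04 = 26.5424.
Var(X) = E[X²] − (E[X])² = 26.5424 − 15.745 = 10.7974.

10.7974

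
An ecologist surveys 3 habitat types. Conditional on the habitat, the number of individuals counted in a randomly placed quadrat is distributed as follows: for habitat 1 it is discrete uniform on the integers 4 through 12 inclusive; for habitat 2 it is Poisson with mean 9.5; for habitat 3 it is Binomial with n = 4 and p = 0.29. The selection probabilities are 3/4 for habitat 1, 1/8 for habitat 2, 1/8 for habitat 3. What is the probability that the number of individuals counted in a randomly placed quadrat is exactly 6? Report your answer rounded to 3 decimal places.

Conditional on each habitat, P(X = 6): 1: 0.111111; 2: 0.0764208; 3: 0.
By total probability, P(X = 6) = 0.75·0.111111 + 0.125·0.0764208 + 0.125·0 = 0.0928859.

0.093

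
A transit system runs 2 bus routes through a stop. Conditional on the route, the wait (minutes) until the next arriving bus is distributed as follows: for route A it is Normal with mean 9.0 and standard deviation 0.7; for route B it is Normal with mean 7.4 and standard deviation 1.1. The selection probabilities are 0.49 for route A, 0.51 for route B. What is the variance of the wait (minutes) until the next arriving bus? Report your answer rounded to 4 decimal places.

1.4969

Per component, A: μ=9, E[X²]=81.49; B: μ=7.4, E[X²]=55.97.
E[X] = 0.49·9 + 0.51·7.4 = 8.184.
E[X²] = 0.49·81.49 + 0.51·55.97 = 68.4748.
Var(X) = E[X²] − (E[X])² = 68.4748 − 66.9779 = 1.49694.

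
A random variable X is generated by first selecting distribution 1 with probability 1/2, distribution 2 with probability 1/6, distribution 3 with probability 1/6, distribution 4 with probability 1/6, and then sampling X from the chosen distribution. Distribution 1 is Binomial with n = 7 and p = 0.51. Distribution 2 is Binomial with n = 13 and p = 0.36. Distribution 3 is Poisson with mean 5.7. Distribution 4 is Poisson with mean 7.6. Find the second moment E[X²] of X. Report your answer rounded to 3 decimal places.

28.655

For each component E[X²] = Var + (mean)², giving 1: 14.4942; 2: 24.8976; 3: 38.19; 4: 65.36.
Overall E[X²] = 0.5·14.4942 + 0.166667·24.8976 + 0.166667·38.19 + 0.166667·65.36 = 28.655.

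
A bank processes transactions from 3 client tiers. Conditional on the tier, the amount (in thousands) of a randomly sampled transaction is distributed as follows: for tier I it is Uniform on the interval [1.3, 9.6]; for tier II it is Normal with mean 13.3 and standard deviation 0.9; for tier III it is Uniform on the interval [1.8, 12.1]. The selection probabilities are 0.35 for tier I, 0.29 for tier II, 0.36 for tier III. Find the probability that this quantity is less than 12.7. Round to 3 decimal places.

0.783

Conditional on each tier, P(X < 12.7): I: 1; II: 0.252493; III: 1.
By total probability, P(X < 12.7) = 0.35·1 + 0.29·0.252493 + 0.36·1 = 0.783223.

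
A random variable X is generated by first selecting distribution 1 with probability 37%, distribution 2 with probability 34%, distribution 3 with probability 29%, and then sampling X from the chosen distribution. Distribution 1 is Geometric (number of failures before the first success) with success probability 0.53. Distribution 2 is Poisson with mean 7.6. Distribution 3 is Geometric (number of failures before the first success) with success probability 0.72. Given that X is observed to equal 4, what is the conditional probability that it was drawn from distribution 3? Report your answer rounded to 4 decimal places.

0.0372

Likelihoods P(X=4 | ·): 1: 0.0258623; 2: 0.0695673; 3: 0.00442552.
Posterior ∝ prior × likelihood. Numerator for 3: 0.29·0.00442552 = 0.0012834.
Normalizing constant: 0.37·0.0258623 + 0.34·0.0695673 + 0.29·0.00442552 = 0.0345053.
P(3 | observation) = 0.0012834 / 0.0345053 = 0.0371943.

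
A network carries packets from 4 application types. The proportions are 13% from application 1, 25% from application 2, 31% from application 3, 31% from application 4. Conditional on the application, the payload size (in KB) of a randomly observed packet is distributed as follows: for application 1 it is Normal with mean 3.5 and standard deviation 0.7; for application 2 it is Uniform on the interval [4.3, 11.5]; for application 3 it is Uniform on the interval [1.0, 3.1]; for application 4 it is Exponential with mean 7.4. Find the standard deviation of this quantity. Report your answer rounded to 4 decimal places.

Per component, 1: μ=3.5, E[X²]=12.74; 2: μ=7.9, E[X²]=66.73; 3: μ=2.05, E[X²]=4.57; 4: μ=7.4, E[X²]=109.52.
E[X] = 0.13·3.5 + 0.25·7.9 + 0.31·2.05 + 0.31·7.4 = 5.3595.
E[X²] = 0.13·12.74 + 0.25·66.73 + 0.31·4.57 + 0.31·109.52 = 53.7066.
Var(X) = E[X²] − (E[X])² = 53.7066 − 28.7242 = 24.9824.
SD(X) = √24.9824 = 4.99824.

4.9982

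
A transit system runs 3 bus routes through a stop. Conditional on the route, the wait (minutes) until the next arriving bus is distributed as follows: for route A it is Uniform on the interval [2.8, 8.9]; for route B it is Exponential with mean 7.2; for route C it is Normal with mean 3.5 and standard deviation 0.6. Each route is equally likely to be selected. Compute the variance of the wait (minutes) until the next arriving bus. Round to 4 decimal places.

20.7708

Per component, A: μ=5.85, E[X²]=37.3233; B: μ=7.2, E[X²]=103.68; C: μ=3.5, E[X²]=12.61.
E[X] = 0.333333·5.85 + 0.333333·7.2 + 0.333333·3.5 = 5.51667.
E[X²] = 0.333333·37.3233 + 0.333333·103.68 + 0.333333·12.61 = 51.2044.
Var(X) = E[X²] − (E[X])² = 51.2044 − 30.4336 = 20.7708.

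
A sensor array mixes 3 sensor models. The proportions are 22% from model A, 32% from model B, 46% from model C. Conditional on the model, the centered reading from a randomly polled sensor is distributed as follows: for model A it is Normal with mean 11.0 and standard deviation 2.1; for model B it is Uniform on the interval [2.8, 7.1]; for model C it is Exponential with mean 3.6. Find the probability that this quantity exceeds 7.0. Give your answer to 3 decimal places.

0.287

Conditional on each model, P(X > 7.0): A: 0.971594; B: 0.0232558; C: 0.143067.
By total probability, P(X > 7.0) = 0.22·0.971594 + 0.32·0.0232558 + 0.46·0.143067 = 0.287003.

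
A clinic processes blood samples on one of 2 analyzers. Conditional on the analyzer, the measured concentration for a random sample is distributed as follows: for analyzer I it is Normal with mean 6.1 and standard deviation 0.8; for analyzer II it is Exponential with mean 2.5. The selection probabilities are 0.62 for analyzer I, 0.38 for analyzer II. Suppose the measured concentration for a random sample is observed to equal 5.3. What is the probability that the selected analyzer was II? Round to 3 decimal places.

0.089

Likelihoods f(5.3 | ·): I: 0.302463; II: 0.0480127.
Posterior ∝ prior × likelihood. Numerator for II: 0.38·0.0480127 = 0.0182448.
Normalizing constant: 0.62·0.302463 + 0.38·0.0480127 = 0.205772.
P(II | observation) = 0.0182448 / 0.205772 = 0.0886651.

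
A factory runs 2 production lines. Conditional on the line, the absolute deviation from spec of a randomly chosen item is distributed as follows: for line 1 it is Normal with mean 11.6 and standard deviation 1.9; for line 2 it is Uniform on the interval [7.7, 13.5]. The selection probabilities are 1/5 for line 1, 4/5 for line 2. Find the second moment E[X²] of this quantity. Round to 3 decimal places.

119.765

For each component E[X²] = Var + (mean)², giving 1: 138.17; 2: 115.163.
Overall E[X²] = 0.2·138.17 + 0.8·115.163 = 119.765.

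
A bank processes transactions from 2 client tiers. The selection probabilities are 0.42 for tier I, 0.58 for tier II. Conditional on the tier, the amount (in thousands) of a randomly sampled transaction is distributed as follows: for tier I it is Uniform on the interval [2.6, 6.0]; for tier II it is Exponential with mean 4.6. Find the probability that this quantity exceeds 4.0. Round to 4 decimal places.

Conditional on each tier, P(X > 4.0): I: 0.588235; II: 0.419134.
By total probability, P(X > 4.0) = 0.42·0.588235 + 0.58·0.419134 = 0.490156.

0.4902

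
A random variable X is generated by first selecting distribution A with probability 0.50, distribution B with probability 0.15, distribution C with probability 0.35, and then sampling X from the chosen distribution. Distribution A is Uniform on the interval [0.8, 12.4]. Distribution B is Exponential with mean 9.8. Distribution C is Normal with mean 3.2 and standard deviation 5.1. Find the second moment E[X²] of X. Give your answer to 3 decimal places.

68.886

For each component E[X²] = Var + (mean)², giving A: 54.7733; B: 192.08; C: 36.25.
Overall E[X²] = 0.5·54.7733 + 0.15·192.08 + 0.35·36.25 = 68.8862.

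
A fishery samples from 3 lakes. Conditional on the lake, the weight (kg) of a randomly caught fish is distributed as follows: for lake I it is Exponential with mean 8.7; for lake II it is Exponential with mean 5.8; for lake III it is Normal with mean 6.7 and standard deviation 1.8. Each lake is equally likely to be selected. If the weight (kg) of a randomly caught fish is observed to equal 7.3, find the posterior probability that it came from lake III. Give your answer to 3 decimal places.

Likelihoods f(7.3 | ·): I: 0.0496675; II: 0.0489734; III: 0.209657.
Posterior ∝ prior × likelihood. Numerator for III: 0.333333·0.209657 = 0.0698858.
Normalizing constant: 0.333333·0.0496675 + 0.333333·0.0489734 + 0.333333·0.209657 = 0.102766.
P(III | observation) = 0.0698858 / 0.102766 = 0.680047.

0.680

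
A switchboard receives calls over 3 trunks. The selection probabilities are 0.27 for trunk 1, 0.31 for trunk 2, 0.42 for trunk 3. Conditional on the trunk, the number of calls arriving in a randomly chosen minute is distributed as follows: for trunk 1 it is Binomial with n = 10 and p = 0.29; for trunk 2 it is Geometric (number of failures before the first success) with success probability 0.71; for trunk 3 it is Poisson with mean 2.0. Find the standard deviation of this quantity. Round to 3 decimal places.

1.586

Per component, 1: μ=2.9, E[X²]=10.469; 2: μ=0.408451, E[X²]=0.742115; 3: μ=2, E[X²]=6.
E[X] = 0.27·2.9 + 0.31·0.408451 + 0.42·2 = 1.74962.
E[X²] = 0.27·10.469 + 0.31·0.742115 + 0.42·6 = 5.57669.
Var(X) = E[X²] − (E[X])² = 5.57669 − 3.06117 = 2.51552.
SD(X) = √2.51552 = 1.58604.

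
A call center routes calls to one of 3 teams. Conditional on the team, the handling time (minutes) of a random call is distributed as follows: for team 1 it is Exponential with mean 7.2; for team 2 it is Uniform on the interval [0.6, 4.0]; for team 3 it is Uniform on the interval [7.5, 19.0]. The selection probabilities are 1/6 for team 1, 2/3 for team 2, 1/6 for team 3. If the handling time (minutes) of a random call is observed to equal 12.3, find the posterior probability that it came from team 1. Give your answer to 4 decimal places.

0.2244

Likelihoods f(12.3 | ·): 1: 0.0251622; 2: 0; 3: 0.0869565.
Posterior ∝ prior × likelihood. Numerator for 1: 0.166667·0.0251622 = 0.00419369.
Normalizing constant: 0.166667·0.0251622 + 0.666667·0 + 0.166667·0.0869565 = 0.0186864.
P(1 | observation) = 0.00419369 / 0.0186864 = 0.224424.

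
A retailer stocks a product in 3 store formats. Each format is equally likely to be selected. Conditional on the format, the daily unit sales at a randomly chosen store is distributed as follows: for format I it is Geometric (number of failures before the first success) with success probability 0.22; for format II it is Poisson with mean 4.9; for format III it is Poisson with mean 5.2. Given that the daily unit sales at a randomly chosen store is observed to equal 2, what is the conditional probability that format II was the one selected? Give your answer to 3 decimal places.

0.300

Likelihoods P(X=2 | ·): I: 0.133848; II: 0.0893962; III: 0.074584.
Posterior ∝ prior × likelihood. Numerator for II: 0.333333·0.0893962 = 0.0297987.
Normalizing constant: 0.333333·0.133848 + 0.333333·0.0893962 + 0.333333·0.074584 = 0.0992761.
P(II | observation) = 0.0297987 / 0.0992761 = 0.30016.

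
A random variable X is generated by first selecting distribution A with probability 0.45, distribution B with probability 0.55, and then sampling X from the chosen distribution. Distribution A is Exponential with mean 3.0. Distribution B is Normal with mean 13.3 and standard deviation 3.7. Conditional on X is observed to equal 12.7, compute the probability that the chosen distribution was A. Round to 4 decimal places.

0.0358

Likelihoods f(12.7 | ·): A: 0.00483465; B: 0.106414.
Posterior ∝ prior × likelihood. Numerator for A: 0.45·0.00483465 = 0.00217559.
Normalizing constant: 0.45·0.00483465 + 0.55·0.106414 = 0.0607032.
P(A | observation) = 0.00217559 / 0.0607032 = 0.0358399.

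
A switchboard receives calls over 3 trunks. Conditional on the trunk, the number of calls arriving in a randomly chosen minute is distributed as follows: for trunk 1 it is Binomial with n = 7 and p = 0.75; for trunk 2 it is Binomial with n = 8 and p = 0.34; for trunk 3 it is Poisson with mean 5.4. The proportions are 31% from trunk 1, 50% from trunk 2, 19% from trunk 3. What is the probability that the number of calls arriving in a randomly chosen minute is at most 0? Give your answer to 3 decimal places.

Conditional on each trunk, P(X ≤ 0): 1: 6.10352e-05; 2: 0.0360041; 3: 0.00451658.
By total probability, P(X ≤ 0) = 0.31·6.10352e-05 + 0.5·0.0360041 + 0.19·0.00451658 = 0.0188791.

0.019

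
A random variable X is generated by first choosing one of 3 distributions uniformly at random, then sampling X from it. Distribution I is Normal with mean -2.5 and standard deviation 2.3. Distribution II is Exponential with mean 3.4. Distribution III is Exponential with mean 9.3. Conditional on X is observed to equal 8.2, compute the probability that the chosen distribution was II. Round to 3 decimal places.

Likelihoods f(8.2 | ·): I: 3.46358e-06; II: 0.0263697; III: 0.0445236.
Posterior ∝ prior × likelihood. Numerator for II: 0.333333·0.0263697 = 0.0087899.
Normalizing constant: 0.333333·3.46358e-06 + 0.333333·0.0263697 + 0.333333·0.0445236 = 0.0236323.
P(II | observation) = 0.0087899 / 0.0236323 = 0.371945.

0.372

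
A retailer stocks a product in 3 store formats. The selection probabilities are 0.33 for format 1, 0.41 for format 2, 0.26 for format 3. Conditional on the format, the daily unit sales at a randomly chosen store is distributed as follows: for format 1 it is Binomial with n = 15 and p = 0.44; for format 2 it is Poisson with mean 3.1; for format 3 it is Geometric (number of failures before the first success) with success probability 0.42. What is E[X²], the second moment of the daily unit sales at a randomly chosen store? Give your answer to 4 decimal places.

For each component E[X²] = Var + (mean)², giving 1: 47.256; 2: 12.71; 3: 5.19501.
Overall E[X²] = 0.33·47.256 + 0.41·12.71 + 0.26·5.19501 = 22.1563.

22.1563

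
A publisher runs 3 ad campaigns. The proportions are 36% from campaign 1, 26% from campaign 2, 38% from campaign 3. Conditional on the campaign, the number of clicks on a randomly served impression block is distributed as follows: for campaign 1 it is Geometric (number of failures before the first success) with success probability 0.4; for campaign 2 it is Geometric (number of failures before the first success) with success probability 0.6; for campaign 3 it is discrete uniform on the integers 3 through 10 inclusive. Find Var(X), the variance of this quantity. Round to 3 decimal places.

10.481

Per component, 1: μ=1.5, E[X²]=6; 2: μ=0.666667, E[X²]=1.55556; 3: μ=6.5, E[X²]=47.5.
E[X] = 0.36·1.5 + 0.26·0.666667 + 0.38·6.5 = 3.18333.
E[X²] = 0.36·6 + 0.26·1.55556 + 0.38·47.5 = 20.6144.
Var(X) = E[X²] − (E[X])² = 20.6144 − 10.1336 = 10.4808.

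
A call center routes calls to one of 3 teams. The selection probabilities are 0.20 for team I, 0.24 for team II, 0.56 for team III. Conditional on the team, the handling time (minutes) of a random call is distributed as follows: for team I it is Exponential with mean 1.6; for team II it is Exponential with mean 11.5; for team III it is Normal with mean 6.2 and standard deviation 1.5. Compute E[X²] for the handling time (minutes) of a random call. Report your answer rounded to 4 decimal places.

For each component E[X²] = Var + (mean)², giving I: 5.12; II: 264.5; III: 40.69.
Overall E[X²] = 0.2·5.12 + 0.24·264.5 + 0.56·40.69 = 87.2904.

87.2904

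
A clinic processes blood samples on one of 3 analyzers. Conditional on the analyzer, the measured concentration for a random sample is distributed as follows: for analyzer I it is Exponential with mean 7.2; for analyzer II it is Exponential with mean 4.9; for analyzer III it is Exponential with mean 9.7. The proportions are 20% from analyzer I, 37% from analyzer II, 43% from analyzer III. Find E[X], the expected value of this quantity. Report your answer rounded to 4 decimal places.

7.4240

Component means — I: 7.2; II: 4.9; III: 9.7.
E[X] = 0.2·7.2 + 0.37·4.9 + 0.43·9.7 = 7.424.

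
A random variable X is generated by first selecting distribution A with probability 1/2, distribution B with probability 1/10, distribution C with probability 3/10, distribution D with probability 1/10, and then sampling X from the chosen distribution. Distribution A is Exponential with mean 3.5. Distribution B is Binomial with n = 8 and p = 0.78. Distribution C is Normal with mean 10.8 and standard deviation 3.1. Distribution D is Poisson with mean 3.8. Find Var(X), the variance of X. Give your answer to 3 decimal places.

Per component, A: μ=3.5, E[X²]=24.5; B: μ=6.24, E[X²]=40.3104; C: μ=10.8, E[X²]=126.25; D: μ=3.8, E[X²]=18.24.
E[X] = 0.5·3.5 + 0.1·6.24 + 0.3·10.8 + 0.1·3.8 = 5.994.
E[X²] = 0.5·24.5 + 0.1·40.3104 + 0.3·126.25 + 0.1·18.24 = 55.98.
Var(X) = E[X²] − (E[X])² = 55.98 − 35.928 = 20.052.

20.052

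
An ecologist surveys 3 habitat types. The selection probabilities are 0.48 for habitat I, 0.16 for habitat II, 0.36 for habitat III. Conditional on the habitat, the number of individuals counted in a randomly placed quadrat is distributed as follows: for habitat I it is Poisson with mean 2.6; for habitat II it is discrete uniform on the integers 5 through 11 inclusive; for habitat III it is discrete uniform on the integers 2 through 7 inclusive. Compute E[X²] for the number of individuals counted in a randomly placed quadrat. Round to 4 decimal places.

For each component E[X²] = Var + (mean)², giving I: 9.36; II: 68; III: 23.1667.
Overall E[X²] = 0.48·9.36 + 0.16·68 + 0.36·23.1667 = 23.7128.

23.7128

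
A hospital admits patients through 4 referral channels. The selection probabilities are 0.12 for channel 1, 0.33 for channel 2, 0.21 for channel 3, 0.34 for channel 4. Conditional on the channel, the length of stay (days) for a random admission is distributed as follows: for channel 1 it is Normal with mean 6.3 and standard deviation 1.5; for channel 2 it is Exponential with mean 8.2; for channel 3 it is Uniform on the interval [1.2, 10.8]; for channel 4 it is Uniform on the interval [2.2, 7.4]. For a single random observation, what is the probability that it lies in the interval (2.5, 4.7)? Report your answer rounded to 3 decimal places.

Conditional on each channel, P(2.5 < X < 4.7): 1: 0.137412; 2: 0.173478; 3: 0.229167; 4: 0.423077.
By total probability, P(2.5 < X < 4.7) = 0.12·0.137412 + 0.33·0.173478 + 0.21·0.229167 + 0.34·0.423077 = 0.265708.

0.266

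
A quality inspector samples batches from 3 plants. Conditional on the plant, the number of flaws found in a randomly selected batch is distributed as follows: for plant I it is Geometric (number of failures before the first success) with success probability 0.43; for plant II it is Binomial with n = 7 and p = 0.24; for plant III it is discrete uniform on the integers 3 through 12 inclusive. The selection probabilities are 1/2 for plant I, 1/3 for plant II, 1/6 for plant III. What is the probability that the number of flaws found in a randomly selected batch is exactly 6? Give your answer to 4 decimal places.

Conditional on each plant, P(X = 6): I: 0.0147475; II: 0.00101667; III: 0.1.
By total probability, P(X = 6) = 0.5·0.0147475 + 0.333333·0.00101667 + 0.166667·0.1 = 0.0243793.

0.0244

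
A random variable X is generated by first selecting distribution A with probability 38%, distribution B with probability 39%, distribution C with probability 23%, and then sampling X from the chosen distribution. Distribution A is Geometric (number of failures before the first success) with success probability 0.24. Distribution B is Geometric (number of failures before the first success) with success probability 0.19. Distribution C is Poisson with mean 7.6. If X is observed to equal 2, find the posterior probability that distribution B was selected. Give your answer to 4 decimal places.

0.4647

Likelihoods P(X=2 | ·): A: 0.138624; B: 0.124659; C: 0.014453.
Posterior ∝ prior × likelihood. Numerator for B: 0.39·0.124659 = 0.048617.
Normalizing constant: 0.38·0.138624 + 0.39·0.124659 + 0.23·0.014453 = 0.104618.
P(B | observation) = 0.048617 / 0.104618 = 0.464708.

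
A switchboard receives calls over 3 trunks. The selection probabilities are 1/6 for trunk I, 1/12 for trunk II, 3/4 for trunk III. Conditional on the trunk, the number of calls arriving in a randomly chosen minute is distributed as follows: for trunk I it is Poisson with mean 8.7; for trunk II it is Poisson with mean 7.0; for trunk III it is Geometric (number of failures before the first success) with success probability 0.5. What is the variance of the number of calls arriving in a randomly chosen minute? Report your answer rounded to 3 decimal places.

Per component, I: μ=8.7, E[X²]=84.39; II: μ=7, E[X²]=56; III: μ=1, E[X²]=3.
E[X] = 0.166667·8.7 + 0.0833333·7 + 0.75·1 = 2.78333.
E[X²] = 0.166667·84.39 + 0.0833333·56 + 0.75·3 = 20.9817.
Var(X) = E[X²] − (E[X])² = 20.9817 − 7.74694 = 13.2347.

13.235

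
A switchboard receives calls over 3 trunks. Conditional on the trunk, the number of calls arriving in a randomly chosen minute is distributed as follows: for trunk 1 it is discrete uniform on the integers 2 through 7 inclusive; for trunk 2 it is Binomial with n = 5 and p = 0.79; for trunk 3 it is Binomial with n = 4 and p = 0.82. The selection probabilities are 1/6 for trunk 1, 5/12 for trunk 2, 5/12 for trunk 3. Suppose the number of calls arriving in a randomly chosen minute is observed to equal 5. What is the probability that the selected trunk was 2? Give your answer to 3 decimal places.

Likelihoods P(X=5 | ·): 1: 0.166667; 2: 0.307706; 3: 0.
Posterior ∝ prior × likelihood. Numerator for 2: 0.416667·0.307706 = 0.128211.
Normalizing constant: 0.166667·0.166667 + 0.416667·0.307706 + 0.416667·0 = 0.155988.
P(2 | observation) = 0.128211 / 0.155988 = 0.821924.

0.822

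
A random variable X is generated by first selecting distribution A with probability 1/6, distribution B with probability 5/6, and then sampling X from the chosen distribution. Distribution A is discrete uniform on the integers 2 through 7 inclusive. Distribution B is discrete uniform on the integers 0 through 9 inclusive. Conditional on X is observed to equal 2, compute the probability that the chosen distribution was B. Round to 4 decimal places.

0.7500

Likelihoods P(X=2 | ·): A: 0.166667; B: 0.1.
Posterior ∝ prior × likelihood. Numerator for B: 0.833333·0.1 = 0.0833333.
Normalizing constant: 0.166667·0.166667 + 0.833333·0.1 = 0.111111.
P(B | observation) = 0.0833333 / 0.111111 = 0.75.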